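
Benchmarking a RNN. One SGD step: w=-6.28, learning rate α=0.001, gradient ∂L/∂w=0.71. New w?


w_new = w - α·∇
= -6.28 - 0.001·0.71
= -6.28 - 0.00071
= -6.28071

-6.28071


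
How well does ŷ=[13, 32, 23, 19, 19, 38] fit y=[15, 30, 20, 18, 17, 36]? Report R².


ȳ = 22.6667
SS_res = Σ(y-ŷ)² = 26
SS_tot = Σ(y-ȳ)² = 351.33
R² = 1 - SS_res/SS_tot = 1 - 0.074 = 0.926

0.926


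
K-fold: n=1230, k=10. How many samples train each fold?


Fold size = 1230/10 = 123
Training per fold = 1230 - 123 = 1107

1107


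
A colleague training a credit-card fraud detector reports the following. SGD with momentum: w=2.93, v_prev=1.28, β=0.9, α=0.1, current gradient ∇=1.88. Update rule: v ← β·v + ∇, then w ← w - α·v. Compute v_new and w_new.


v_new = 0.9·1.28 + 1.88 = 1.152 + 1.88 = 3.032
w_new = 2.93 - 0.1·3.032 = 2.93 - 0.3032 = 2.6268

v_new=3.032, w_new=2.6268


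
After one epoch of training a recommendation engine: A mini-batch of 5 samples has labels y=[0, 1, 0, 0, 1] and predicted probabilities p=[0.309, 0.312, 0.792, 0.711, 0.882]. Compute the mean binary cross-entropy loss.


L[0] = -ln(1-0.309) = -ln(0.691) = 0.3696
L[1] = -ln(0.312) = 1.1648
L[2] = -ln(1-0.792) = -ln(0.208) = 1.5702
L[3] = -ln(1-0.711) = -ln(0.289) = 1.2413
L[4] = -ln(0.882) = 0.1256
mean = (0.3696 + 1.1648 + 1.5702 + 1.2413 + 0.1256)/5 = 0.8943

0.8943


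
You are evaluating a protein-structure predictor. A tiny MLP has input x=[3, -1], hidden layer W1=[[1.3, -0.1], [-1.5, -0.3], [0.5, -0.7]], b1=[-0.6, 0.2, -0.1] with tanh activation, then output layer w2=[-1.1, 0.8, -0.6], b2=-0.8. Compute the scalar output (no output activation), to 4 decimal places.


z1[0] = (1.3)·(3) + (-0.1)·(-1) - 0.6 = 3.4
z1[1] = (-1.5)·(3) + (-0.3)·(-1) + 0.2 = -4.0
z1[2] = (0.5)·(3) + (-0.7)·(-1) - 0.1 = 2.1
h = tanh(z1) = [0.9978, -0.9993, 0.9705]
output = (-1.1)·(0.9978) + (0.8)·(-0.9993) + (-0.6)·(0.9705) - 0.8 = -3.2793

-3.2793


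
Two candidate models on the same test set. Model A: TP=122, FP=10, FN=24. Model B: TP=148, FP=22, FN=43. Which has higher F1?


Model A: P=122/132=0.9242, R=122/146=0.8356, F1=2PR/(P+R)=2TP/(2TP+FP+FN)=244/278=0.8777
Model B: P=148/170=0.8706, R=148/191=0.7749, F1=2PR/(P+R)=2TP/(2TP+FP+FN)=296/361=0.8199
0.8777 > 0.8199 → Model A

Model A


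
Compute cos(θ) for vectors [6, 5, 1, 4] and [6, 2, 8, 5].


A·B = 6·6 + 5·2 + 1·8 + 4·5 = 74
‖A‖ = √78 = 8.8318, ‖B‖ = √129 = 11.3578
cos = 74/(√78·√129) = 74/√10062 = 0.7377

0.7377


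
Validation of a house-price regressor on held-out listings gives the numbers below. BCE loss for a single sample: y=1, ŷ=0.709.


BCE = -[y·ln(p) + (1-y)·ln(1-p)]
= -1·ln(0.709) - 0
= -ln(0.709) = 0.3439

0.3439


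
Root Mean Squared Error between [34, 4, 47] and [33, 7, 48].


MSE = 11/3 = 3.6667
RMSE = √(11/3) = 1.9149

1.9149


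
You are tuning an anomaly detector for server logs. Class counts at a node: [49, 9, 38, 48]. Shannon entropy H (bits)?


Probabilities: [49/144, 9/144, 38/144, 48/144] ≈ [0.3403, 0.0625, 0.2639, 0.3333]
H = -((49/144)·log₂(49/144) + (9/144)·log₂(9/144) + (38/144)·log₂(38/144) + (48/144)·log₂(48/144))
  = 1.8147 bits

1.8147 bits


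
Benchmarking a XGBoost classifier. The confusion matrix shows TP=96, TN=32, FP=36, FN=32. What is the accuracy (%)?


Accuracy = (TP+TN)/(TP+TN+FP+FN)
= (96+32)/(196)
= 128/196 = 65.31%

65.31%


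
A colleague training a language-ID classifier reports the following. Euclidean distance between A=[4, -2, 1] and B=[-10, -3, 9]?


d = √((4+ 10)² + (-2+ 3)² + (1-9)²)
  = √(196 + 1 + 64)
  = √261 = 16.1555

16.1555


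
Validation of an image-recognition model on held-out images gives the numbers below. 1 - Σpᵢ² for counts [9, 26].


Probabilities: [9/35, 26/35] ≈ [0.2571, 0.7429]
Σpᵢ² = (81 + 676)/35² = 757/1225
Gini = 1 - Σpᵢ² = 1 - 757/1225 = 0.382

0.382


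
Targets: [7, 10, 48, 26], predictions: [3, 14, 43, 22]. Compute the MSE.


Squared errors: (7-3)²=16, (10-14)²=16, (48-43)²=25, (26-22)²=16
Sum = 73
MSE = 73/4 = 73/4

73/4


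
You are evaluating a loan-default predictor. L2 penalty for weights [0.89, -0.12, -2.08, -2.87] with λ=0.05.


‖w‖₂² = (0.89)² + (-0.12)² + (-2.08)² + (-2.87)²
     = 0.7921 + 0.0144 + 4.3264 + 8.2369
     = 13.3698
λ·‖w‖₂² = 0.05·13.3698 = 0.66849

0.66849


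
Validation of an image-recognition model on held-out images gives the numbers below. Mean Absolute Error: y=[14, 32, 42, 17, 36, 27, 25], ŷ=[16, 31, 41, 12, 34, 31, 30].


Absolute errors: |14-16|=2, |32-31|=1, |42-41|=1, |17-12|=5, |36-34|=2, |27-31|=4, |25-30|=5
Sum = 20
MAE = 20/7 = 20/7

20/7


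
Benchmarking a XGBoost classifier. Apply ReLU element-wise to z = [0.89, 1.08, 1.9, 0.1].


ReLU(0.89) = max(0, 0.89) = 0.89
ReLU(1.08) = max(0, 1.08) = 1.08
ReLU(1.9) = max(0, 1.9) = 1.9
ReLU(0.1) = max(0, 0.1) = 0.1
result = [0.89, 1.08, 1.9, 0.1]

[0.89, 1.08, 1.9, 0.1]


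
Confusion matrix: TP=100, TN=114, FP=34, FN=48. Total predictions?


Total = TP + TN + FP + FN
= 100 + 114 + 34 + 48
= 296
(Predicted positive: 134, predicted negative: 162)

296


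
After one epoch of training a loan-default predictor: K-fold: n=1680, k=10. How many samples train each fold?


Fold size = 1680/10 = 168
Training per fold = 1680 - 168 = 1512

1512


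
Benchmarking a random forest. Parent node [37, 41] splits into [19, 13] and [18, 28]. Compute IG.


Parent = [37, 41], H_parent = 0.9981
H_left = 0.9745 (n=32), H_right = 0.9656 (n=46)
H_children = (32/78)·0.9745 + (46/78)·0.9656 = 0.9693
IG = 0.9981 - 0.9693 = 0.0288

0.0288


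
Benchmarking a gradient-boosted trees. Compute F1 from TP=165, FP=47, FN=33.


Precision = 165/212 = 0.7783
Recall = 165/198 = 0.8333
F1 = 2·P·R/(P+R) = 2·TP/(2·TP+FP+FN) = 330/(330+47+33) = 330/410 = 0.8049

0.8049


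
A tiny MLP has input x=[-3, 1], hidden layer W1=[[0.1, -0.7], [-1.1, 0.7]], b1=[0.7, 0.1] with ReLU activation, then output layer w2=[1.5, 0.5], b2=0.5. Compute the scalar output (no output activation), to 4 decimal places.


z1[0] = (0.1)·(-3) + (-0.7)·(1) + 0.7 = -0.3
z1[1] = (-1.1)·(-3) + (0.7)·(1) + 0.1 = 4.1
h = ReLU(z1) = [0.0, 4.1]
output = (1.5)·(0.0) + (0.5)·(4.1) + 0.5 = 2.55

2.55


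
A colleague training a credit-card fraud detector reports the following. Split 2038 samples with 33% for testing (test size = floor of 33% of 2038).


Test = ⌊2038·33/100⌋ = 672
Train = 2038 - 672 = 1366

Train: 1366, Test: 672


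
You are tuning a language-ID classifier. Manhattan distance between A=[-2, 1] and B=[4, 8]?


d = |-2-4| + |1-8|
  = 6 + 7
  = 13

13


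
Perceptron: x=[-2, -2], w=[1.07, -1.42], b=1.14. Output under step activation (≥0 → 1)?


z = (-2)·(1.07) + (-2)·(-1.42) + 1.14
  = 1.84
step(z) = 1 (z≥0)

1


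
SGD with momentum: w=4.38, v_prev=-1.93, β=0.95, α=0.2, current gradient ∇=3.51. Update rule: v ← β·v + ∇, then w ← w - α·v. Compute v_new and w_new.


v_new = 0.95·-1.93 + 3.51 = -1.8335 + 3.51 = 1.6765
w_new = 4.38 - 0.2·1.6765 = 4.38 - 0.3353 = 4.0447

v_new=1.6765, w_new=4.0447


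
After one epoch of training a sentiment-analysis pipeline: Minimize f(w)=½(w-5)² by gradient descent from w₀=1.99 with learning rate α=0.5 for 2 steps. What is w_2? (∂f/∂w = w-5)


step 1: grad = 1.99-5 = -3.01; w = 1.99 - 0.5·(-3.01) = 3.495
step 2: grad = 3.495-5 = -1.505; w = 3.495 - 0.5·(-1.505) = 4.2475

4.2475


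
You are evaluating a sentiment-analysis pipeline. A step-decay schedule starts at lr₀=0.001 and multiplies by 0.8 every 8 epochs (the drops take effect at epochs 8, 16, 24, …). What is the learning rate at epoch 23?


n_drops = ⌊23/8⌋ = 2
lr = 0.001·0.8^2 = 0.001·0.64 = 0.00064

0.00064


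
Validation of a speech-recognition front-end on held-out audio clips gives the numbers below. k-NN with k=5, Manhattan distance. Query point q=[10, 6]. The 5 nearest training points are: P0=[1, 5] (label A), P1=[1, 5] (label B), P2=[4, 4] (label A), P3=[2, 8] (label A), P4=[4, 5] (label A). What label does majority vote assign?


d(q,P0) = 10  (label A)
d(q,P1) = 10  (label B)
d(q,P2) = 8  (label A)
d(q,P3) = 10  (label A)
d(q,P4) = 7  (label A)
Votes: A=4, B=1
Majority → A

A


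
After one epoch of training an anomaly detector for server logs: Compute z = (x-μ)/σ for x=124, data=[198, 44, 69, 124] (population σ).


μ = 108.75, σ = 59.099
z = (124 - 108.75)/59.099 = 0.258

0.258


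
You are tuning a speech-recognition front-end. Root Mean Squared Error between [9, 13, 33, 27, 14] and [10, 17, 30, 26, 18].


MSE = 43/5 = 8.6
RMSE = √(43/5) = 2.9326

2.9326


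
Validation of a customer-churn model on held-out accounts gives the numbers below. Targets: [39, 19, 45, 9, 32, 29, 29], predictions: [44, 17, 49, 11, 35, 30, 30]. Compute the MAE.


Absolute errors: |39-44|=5, |19-17|=2, |45-49|=4, |9-11|=2, |32-35|=3, |29-30|=1, |29-30|=1
Sum = 18
MAE = 18/7 = 18/7

18/7


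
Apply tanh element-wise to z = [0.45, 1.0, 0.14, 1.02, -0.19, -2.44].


tanh(0.45) = 0.4219
tanh(1.0) = 0.7616
tanh(0.14) = 0.1391
tanh(1.02) = 0.7699
tanh(-0.19) = -0.1877
tanh(-2.44) = -0.9849
result = [0.4219, 0.7616, 0.1391, 0.7699, -0.1877, -0.9849]

[0.4219, 0.7616, 0.1391, 0.7699, -0.1877, -0.9849]


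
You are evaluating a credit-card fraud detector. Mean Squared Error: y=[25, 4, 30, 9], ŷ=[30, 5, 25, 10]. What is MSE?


Squared errors: (25-30)²=25, (4-5)²=1, (30-25)²=25, (9-10)²=1
Sum = 52
MSE = 52/4 = 13

13


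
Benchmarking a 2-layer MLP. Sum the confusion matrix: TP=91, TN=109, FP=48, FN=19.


Total = TP + TN + FP + FN
= 91 + 109 + 48 + 19
= 267
(Predicted positive: 139, predicted negative: 128)

267


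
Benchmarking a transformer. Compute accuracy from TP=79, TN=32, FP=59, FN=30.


Accuracy = (TP+TN)/(TP+TN+FP+FN)
= (79+32)/(200)
= 111/200 = 55.5%

55.5%


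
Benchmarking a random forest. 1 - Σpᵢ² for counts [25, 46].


Probabilities: [25/71, 46/71] ≈ [0.3521, 0.6479]
Σpᵢ² = (625 + 2116)/71² = 2741/5041
Gini = 1 - Σpᵢ² = 1 - 2741/5041 = 0.4563

0.4563


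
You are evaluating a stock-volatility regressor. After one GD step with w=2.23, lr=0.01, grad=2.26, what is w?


w_new = w - α·∇
= 2.23 - 0.01·2.26
= 2.23 - 0.0226
= 2.2074

2.2074


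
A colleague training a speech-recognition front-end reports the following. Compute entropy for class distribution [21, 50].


Probabilities: [21/71, 50/71] ≈ [0.2958, 0.7042]
H = -((21/71)·log₂(21/71) + (50/71)·log₂(50/71))
  = 0.8761 bits

0.8761 bits


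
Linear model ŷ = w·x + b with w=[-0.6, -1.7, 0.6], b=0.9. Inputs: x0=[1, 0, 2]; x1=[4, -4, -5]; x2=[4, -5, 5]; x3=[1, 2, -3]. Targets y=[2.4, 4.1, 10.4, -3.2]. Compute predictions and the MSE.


ŷ0 = (-0.6)·(1) + (-1.7)·(0) + (0.6)·(2) + 0.9 = 1.5
ŷ1 = (-0.6)·(4) + (-1.7)·(-4) + (0.6)·(-5) + 0.9 = 2.3
ŷ2 = (-0.6)·(4) + (-1.7)·(-5) + (0.6)·(5) + 0.9 = 10.0
ŷ3 = (-0.6)·(1) + (-1.7)·(2) + (0.6)·(-3) + 0.9 = -4.9
errors² = [0.81, 3.24, 0.16, 2.89]
MSE = 7.1000/4 = 1.775

1.775


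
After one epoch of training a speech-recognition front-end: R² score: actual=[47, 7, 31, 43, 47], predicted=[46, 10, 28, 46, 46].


ȳ = 35
SS_res = Σ(y-ŷ)² = 29
SS_tot = Σ(y-ȳ)² = 1152
R² = 1 - SS_res/SS_tot = 1 - 0.0252 = 0.9748

0.9748


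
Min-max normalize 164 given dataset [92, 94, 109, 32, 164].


min=32, max=164
(164-32)/(164-32) = 132/132 = 1.0

1.0


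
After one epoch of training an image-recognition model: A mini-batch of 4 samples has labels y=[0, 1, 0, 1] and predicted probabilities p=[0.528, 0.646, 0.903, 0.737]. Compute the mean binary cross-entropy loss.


L[0] = -ln(1-0.528) = -ln(0.472) = 0.7508
L[1] = -ln(0.646) = 0.437
L[2] = -ln(1-0.903) = -ln(0.097) = 2.333
L[3] = -ln(0.737) = 0.3052
mean = (0.7508 + 0.437 + 2.333 + 0.3052)/4 = 0.9565

0.9565


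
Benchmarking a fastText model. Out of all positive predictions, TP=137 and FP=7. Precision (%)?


Precision = TP/(TP+FP)
= 137/(137+7)
= 137/144 = 95.14%

95.14%


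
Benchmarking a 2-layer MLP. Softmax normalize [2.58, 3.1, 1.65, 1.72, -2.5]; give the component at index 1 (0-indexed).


Exponentials: e^2.58=13.1971, e^3.1=22.198, e^1.65=5.207, e^1.72=5.5845, e^-2.5=0.0821
Sum = 46.2687
Softmax = [0.2852, 0.4798, 0.1125, 0.1207, 0.0018]
p[1] = 22.198/46.2687 = 0.4798

0.4798


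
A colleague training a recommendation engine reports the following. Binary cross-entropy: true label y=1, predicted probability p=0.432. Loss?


BCE = -[y·ln(p) + (1-y)·ln(1-p)]
= -1·ln(0.432) - 0
= -ln(0.432) = 0.8393

0.8393


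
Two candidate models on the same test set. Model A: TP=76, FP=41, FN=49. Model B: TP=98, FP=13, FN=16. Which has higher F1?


Model A: P=76/117=0.6496, R=76/125=0.608, F1=2PR/(P+R)=2TP/(2TP+FP+FN)=152/242=0.6281
Model B: P=98/111=0.8829, R=98/114=0.8596, F1=2PR/(P+R)=2TP/(2TP+FP+FN)=196/225=0.8711
0.6281 < 0.8711 → Model B

Model B


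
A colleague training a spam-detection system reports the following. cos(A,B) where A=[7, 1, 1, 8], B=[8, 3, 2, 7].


A·B = 7·8 + 1·3 + 1·2 + 8·7 = 117
‖A‖ = √115 = 10.7238, ‖B‖ = √126 = 11.225
cos = 117/(√115·√126) = 117/√14490 = 0.972

0.972


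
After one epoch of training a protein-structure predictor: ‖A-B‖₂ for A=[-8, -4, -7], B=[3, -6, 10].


d = √((-8-3)² + (-4+ 6)² + (-7-10)²)
  = √(121 + 4 + 289)
  = √414 = 20.347

20.347


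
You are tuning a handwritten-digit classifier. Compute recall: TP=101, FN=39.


Recall = TP/(TP+FN)
= 101/(101+39)
= 101/140 = 72.14%

72.14%


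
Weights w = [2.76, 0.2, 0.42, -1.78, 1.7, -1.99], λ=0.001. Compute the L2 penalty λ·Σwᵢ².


‖w‖₂² = (2.76)² + (0.2)² + (0.42)² + (-1.78)² + (1.7)² + (-1.99)²
     = 7.6176 + 0.04 + 0.1764 + 3.1684 + 2.89 + 3.9601
     = 17.8525
λ·‖w‖₂² = 0.001·17.8525 = 0.017853

0.017853


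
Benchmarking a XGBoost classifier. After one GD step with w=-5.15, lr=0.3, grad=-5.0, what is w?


w_new = w - α·∇
= -5.15 - 0.3·-5.0
= -5.15 + 1.5
= -3.65

-3.65


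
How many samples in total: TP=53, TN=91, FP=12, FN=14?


Total = TP + TN + FP + FN
= 53 + 91 + 12 + 14
= 170
(Predicted positive: 65, predicted negative: 105)

170


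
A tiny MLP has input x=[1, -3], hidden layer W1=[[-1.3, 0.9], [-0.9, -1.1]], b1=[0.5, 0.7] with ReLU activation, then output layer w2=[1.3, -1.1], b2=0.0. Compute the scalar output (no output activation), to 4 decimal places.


z1[0] = (-1.3)·(1) + (0.9)·(-3) + 0.5 = -3.5
z1[1] = (-0.9)·(1) + (-1.1)·(-3) + 0.7 = 3.1
h = ReLU(z1) = [0.0, 3.1]
output = (1.3)·(0.0) + (-1.1)·(3.1) + 0.0 = -3.41

-3.41


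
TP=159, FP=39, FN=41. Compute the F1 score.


Precision = 159/198 = 0.803
Recall = 159/200 = 0.795
F1 = 2·P·R/(P+R) = 2·TP/(2·TP+FP+FN) = 318/(318+39+41) = 318/398 = 0.799

0.799


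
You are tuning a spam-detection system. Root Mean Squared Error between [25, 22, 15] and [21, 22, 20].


MSE = 41/3 = 13.6667
RMSE = √(41/3) = 3.6968

3.6968


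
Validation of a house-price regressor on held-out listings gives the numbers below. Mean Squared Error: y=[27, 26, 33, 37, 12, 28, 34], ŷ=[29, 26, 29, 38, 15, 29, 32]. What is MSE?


Squared errors: (27-29)²=4, (26-26)²=0, (33-29)²=16, (37-38)²=1, (12-15)²=9, (28-29)²=1, (34-32)²=4
Sum = 35
MSE = 35/7 = 5

5


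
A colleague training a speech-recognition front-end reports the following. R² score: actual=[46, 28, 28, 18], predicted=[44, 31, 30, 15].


ȳ = 30
SS_res = Σ(y-ŷ)² = 26
SS_tot = Σ(y-ȳ)² = 408
R² = 1 - SS_res/SS_tot = 1 - 0.0637 = 0.9363

0.9363


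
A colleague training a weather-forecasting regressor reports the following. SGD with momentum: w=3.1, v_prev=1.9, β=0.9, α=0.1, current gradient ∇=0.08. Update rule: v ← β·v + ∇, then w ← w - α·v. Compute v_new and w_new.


v_new = 0.9·1.9 + 0.08 = 1.71 + 0.08 = 1.79
w_new = 3.1 - 0.1·1.79 = 3.1 - 0.179 = 2.921

v_new=1.79, w_new=2.921


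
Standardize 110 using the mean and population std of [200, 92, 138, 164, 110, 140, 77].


μ = 131.5714, σ = 39.3804
z = (110 - 131.5714)/39.3804 = -0.5478

-0.5478


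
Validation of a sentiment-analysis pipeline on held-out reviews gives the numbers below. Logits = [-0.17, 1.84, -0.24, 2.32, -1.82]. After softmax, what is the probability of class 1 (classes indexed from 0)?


Exponentials: e^-0.17=0.8437, e^1.84=6.2965, e^-0.24=0.7866, e^2.32=10.1757, e^-1.82=0.162
Sum = 18.2645
Softmax = [0.0462, 0.3447, 0.0431, 0.5571, 0.0089]
p[1] = 6.2965/18.2645 = 0.3447

0.3447


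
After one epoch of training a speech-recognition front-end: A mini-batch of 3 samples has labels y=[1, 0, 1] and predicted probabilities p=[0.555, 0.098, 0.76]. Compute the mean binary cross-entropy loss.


L[0] = -ln(0.555) = 0.5888
L[1] = -ln(1-0.098) = -ln(0.902) = 0.1031
L[2] = -ln(0.76) = 0.2744
mean = (0.5888 + 0.1031 + 0.2744)/3 = 0.3221

0.3221


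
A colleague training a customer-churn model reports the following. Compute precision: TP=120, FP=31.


Precision = TP/(TP+FP)
= 120/(120+31)
= 120/151 = 79.47%

79.47%


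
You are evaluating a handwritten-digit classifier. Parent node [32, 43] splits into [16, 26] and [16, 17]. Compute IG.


Parent = [32, 43], H_parent = 0.9844
H_left = 0.9587 (n=42), H_right = 0.9993 (n=33)
H_children = (42/75)·0.9587 + (33/75)·0.9993 = 0.9766
IG = 0.9844 - 0.9766 = 0.0078

0.0078


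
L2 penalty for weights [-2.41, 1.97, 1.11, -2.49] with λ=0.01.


‖w‖₂² = (-2.41)² + (1.97)² + (1.11)² + (-2.49)²
     = 5.8081 + 3.8809 + 1.2321 + 6.2001
     = 17.1212
λ·‖w‖₂² = 0.01·17.1212 = 0.171212

0.171212


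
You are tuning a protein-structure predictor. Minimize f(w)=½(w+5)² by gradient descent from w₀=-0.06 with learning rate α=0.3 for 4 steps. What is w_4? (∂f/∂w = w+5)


step 1: grad = -0.06+5 = 4.94; w = -0.06 - 0.3·(4.94) = -1.542
step 2: grad = -1.542+5 = 3.458; w = -1.542 - 0.3·(3.458) = -2.5794
step 3: grad = -2.5794+5 = 2.4206; w = -2.5794 - 0.3·(2.4206) = -3.30558
step 4: grad = -3.30558+5 = 1.69442; w = -3.30558 - 0.3·(1.69442) = -3.813906

-3.813906


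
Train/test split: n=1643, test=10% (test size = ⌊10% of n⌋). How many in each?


Test = ⌊1643·10/100⌋ = 164
Train = 1643 - 164 = 1479

Train: 1479, Test: 164


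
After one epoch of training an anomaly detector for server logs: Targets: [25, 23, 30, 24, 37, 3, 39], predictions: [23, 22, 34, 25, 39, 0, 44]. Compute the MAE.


Absolute errors: |25-23|=2, |23-22|=1, |30-34|=4, |24-25|=1, |37-39|=2, |3-0|=3, |39-44|=5
Sum = 18
MAE = 18/7 = 18/7

18/7


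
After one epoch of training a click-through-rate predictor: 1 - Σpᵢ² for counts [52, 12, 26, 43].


Probabilities: [52/133, 12/133, 26/133, 43/133] ≈ [0.391, 0.0902, 0.1955, 0.3233]
Σpᵢ² = (2704 + 144 + 676 + 1849)/133² = 5373/17689
Gini = 1 - Σpᵢ² = 1 - 5373/17689 = 0.6963

0.6963


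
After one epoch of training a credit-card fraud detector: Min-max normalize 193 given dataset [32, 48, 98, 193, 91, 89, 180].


min=32, max=193
(193-32)/(193-32) = 161/161 = 1.0

1.0


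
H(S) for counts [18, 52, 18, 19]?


Probabilities: [18/107, 52/107, 18/107, 19/107] ≈ [0.1682, 0.486, 0.1682, 0.1776]
H = -((18/107)·log₂(18/107) + (52/107)·log₂(52/107) + (18/107)·log₂(18/107) + (19/107)·log₂(19/107))
  = 1.8139 bits

1.8139 bits


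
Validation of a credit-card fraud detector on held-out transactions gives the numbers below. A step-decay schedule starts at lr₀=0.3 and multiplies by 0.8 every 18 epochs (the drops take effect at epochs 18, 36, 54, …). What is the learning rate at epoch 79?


n_drops = ⌊79/18⌋ = 4
lr = 0.3·0.8^4 = 0.3·0.4096 = 0.12288

0.12288


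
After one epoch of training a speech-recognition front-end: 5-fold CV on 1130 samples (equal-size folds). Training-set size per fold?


Fold size = 1130/5 = 226
Training per fold = 1130 - 226 = 904

904


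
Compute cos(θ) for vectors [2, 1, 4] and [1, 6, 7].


A·B = 2·1 + 1·6 + 4·7 = 36
‖A‖ = √21 = 4.5826, ‖B‖ = √86 = 9.2736
cos = 36/(√21·√86) = 36/√1806 = 0.8471

0.8471


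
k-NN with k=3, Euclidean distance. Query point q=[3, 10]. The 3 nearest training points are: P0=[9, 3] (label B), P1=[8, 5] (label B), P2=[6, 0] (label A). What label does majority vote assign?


d(q,P0) = 9.2195  (label B)
d(q,P1) = 7.0711  (label B)
d(q,P2) = 10.4403  (label A)
Votes: A=1, B=2
Majority → B

B


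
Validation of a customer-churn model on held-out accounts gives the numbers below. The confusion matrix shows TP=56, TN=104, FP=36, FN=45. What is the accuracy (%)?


Accuracy = (TP+TN)/(TP+TN+FP+FN)
= (56+104)/(241)
= 160/241 = 66.39%

66.39%


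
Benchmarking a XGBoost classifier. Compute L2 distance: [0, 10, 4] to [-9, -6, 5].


d = √((0+ 9)² + (10+ 6)² + (4-5)²)
  = √(81 + 256 + 1)
  = √338 = 18.3848

18.3848


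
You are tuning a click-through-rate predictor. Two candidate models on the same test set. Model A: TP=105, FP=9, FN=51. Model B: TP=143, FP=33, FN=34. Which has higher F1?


Model A: P=105/114=0.9211, R=105/156=0.6731, F1=2PR/(P+R)=2TP/(2TP+FP+FN)=210/270=0.7778
Model B: P=143/176=0.8125, R=143/177=0.8079, F1=2PR/(P+R)=2TP/(2TP+FP+FN)=286/353=0.8102
0.7778 < 0.8102 → Model B

Model B


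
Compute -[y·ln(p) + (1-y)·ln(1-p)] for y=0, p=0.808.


BCE = -[y·ln(p) + (1-y)·ln(1-p)]
= -0 - 1·ln(1-0.808)
= -ln(0.192) = 1.6503

1.6503


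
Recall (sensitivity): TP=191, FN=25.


Recall = TP/(TP+FN)
= 191/(191+25)
= 191/216 = 88.43%

88.43%


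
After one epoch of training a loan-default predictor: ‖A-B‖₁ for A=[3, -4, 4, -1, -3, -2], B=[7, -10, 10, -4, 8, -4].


d = |3-7| + |-4+ 10| + |4-10| + |-1+ 4| + |-3-8| + |-2+ 4|
  = 4 + 6 + 6 + 3 + 11 + 2
  = 32

32


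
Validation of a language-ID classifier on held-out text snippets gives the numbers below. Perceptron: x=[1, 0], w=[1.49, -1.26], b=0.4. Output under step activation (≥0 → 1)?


z = (1)·(1.49) + (0)·(-1.26) + 0.4
  = 1.89
step(z) = 1 (z≥0)

1


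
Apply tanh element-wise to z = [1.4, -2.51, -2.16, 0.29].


tanh(1.4) = 0.8854
tanh(-2.51) = -0.9869
tanh(-2.16) = -0.9737
tanh(0.29) = 0.2821
result = [0.8854, -0.9869, -0.9737, 0.2821]

[0.8854, -0.9869, -0.9737, 0.2821]


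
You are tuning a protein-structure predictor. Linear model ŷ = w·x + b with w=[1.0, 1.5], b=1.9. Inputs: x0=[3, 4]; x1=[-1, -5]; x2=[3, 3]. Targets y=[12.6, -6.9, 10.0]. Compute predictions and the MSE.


ŷ0 = (1.0)·(3) + (1.5)·(4) + 1.9 = 10.9
ŷ1 = (1.0)·(-1) + (1.5)·(-5) + 1.9 = -6.6
ŷ2 = (1.0)·(3) + (1.5)·(3) + 1.9 = 9.4
errors² = [2.89, 0.09, 0.36]
MSE = 3.3400/3 = 1.1133

1.1133


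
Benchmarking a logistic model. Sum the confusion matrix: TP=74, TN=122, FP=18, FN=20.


Total = TP + TN + FP + FN
= 74 + 122 + 18 + 20
= 234
(Predicted positive: 92, predicted negative: 142)

234


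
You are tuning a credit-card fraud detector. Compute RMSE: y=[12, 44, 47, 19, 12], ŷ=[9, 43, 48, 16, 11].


MSE = 21/5 = 4.2
RMSE = √(21/5) = 2.0494

2.0494


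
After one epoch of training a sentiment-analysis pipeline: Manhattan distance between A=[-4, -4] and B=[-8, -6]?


d = |-4+ 8| + |-4+ 6|
  = 4 + 2
  = 6

6


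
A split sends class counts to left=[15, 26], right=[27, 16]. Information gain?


Parent = [42, 42], H_parent = 1
H_left = 0.9474 (n=41), H_right = 0.9523 (n=43)
H_children = (41/84)·0.9474 + (43/84)·0.9523 = 0.9499
IG = 1 - 0.9499 = 0.0501

0.0501


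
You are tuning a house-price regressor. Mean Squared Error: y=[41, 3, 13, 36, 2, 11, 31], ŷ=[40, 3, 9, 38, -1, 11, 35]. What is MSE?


Squared errors: (41-40)²=1, (3-3)²=0, (13-9)²=16, (36-38)²=4, (2+ 1)²=9, (11-11)²=0, (31-35)²=16
Sum = 46
MSE = 46/7 = 46/7

46/7


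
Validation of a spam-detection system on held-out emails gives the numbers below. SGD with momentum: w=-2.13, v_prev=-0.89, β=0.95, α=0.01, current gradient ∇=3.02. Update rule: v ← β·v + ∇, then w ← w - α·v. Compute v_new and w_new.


v_new = 0.95·-0.89 + 3.02 = -0.8455 + 3.02 = 2.1745
w_new = -2.13 - 0.01·2.1745 = -2.13 - 0.021745 = -2.151745

v_new=2.1745, w_new=-2.151745


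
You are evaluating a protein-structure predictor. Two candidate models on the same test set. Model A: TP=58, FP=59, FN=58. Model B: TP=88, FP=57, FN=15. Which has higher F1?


Model A: P=58/117=0.4957, R=58/116=0.5, F1=2PR/(P+R)=2TP/(2TP+FP+FN)=116/233=0.4979
Model B: P=88/145=0.6069, R=88/103=0.8544, F1=2PR/(P+R)=2TP/(2TP+FP+FN)=176/248=0.7097
0.4979 < 0.7097 → Model B

Model B


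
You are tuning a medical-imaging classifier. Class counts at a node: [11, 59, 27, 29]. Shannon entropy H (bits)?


Probabilities: [11/126, 59/126, 27/126, 29/126] ≈ [0.0873, 0.4683, 0.2143, 0.2302]
H = -((11/126)·log₂(11/126) + (59/126)·log₂(59/126) + (27/126)·log₂(27/126) + (29/126)·log₂(29/126))
  = 1.7837 bits

1.7837 bits


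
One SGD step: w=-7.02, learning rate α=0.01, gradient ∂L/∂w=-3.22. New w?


w_new = w - α·∇
= -7.02 - 0.01·-3.22
= -7.02 + 0.0322
= -6.9878

-6.9878


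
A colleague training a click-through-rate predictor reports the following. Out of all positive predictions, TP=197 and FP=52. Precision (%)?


Precision = TP/(TP+FP)
= 197/(197+52)
= 197/249 = 79.12%

79.12%


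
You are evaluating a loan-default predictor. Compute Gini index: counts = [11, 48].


Probabilities: [11/59, 48/59] ≈ [0.1864, 0.8136]
Σpᵢ² = (121 + 2304)/59² = 2425/3481
Gini = 1 - Σpᵢ² = 1 - 2425/3481 = 0.3034

0.3034


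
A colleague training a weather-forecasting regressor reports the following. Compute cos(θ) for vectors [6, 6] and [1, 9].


A·B = 6·1 + 6·9 = 60
‖A‖ = √72 = 8.4853, ‖B‖ = √82 = 9.0554
cos = 60/(√72·√82) = 60/√5904 = 0.7809

0.7809


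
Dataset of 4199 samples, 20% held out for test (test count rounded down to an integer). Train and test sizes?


Test = ⌊4199·20/100⌋ = 839
Train = 4199 - 839 = 3360

Train: 3360, Test: 839


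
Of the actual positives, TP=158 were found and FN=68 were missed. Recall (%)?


Recall = TP/(TP+FN)
= 158/(158+68)
= 158/226 = 69.91%

69.91%


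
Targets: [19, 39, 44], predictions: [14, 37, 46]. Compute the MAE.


Absolute errors: |19-14|=5, |39-37|=2, |44-46|=2
Sum = 9
MAE = 9/3 = 3

3


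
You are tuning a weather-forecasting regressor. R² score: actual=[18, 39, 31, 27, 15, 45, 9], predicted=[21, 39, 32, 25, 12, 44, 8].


ȳ = 26.2857
SS_res = Σ(y-ŷ)² = 25
SS_tot = Σ(y-ȳ)² = 1029.43
R² = 1 - SS_res/SS_tot = 1 - 0.0243 = 0.9757

0.9757


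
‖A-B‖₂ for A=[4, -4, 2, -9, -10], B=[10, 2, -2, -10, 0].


d = √((4-10)² + (-4-2)² + (2+ 2)² + (-9+ 10)² + (-10-0)²)
  = √(36 + 36 + 16 + 1 + 100)
  = √189 = 13.7477

13.7477


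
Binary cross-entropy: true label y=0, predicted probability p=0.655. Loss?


BCE = -[y·ln(p) + (1-y)·ln(1-p)]
= -0 - 1·ln(1-0.655)
= -ln(0.345) = 1.0642

1.0642


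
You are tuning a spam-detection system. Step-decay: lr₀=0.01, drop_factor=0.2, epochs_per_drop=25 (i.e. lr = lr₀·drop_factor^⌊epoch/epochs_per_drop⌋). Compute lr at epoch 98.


n_drops = ⌊98/25⌋ = 3
lr = 0.01·0.2^3 = 0.01·0.008 = 0.00008

0.00008


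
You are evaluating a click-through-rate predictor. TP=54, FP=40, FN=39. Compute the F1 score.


Precision = 54/94 = 0.5745
Recall = 54/93 = 0.5806
F1 = 2·P·R/(P+R) = 2·TP/(2·TP+FP+FN) = 108/(108+40+39) = 108/187 = 0.5775

0.5775


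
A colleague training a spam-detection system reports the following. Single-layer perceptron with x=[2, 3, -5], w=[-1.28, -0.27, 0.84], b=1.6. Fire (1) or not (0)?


z = (2)·(-1.28) + (3)·(-0.27) + (-5)·(0.84) + 1.6
  = -5.97
step(z) = 0 (z<0)

0


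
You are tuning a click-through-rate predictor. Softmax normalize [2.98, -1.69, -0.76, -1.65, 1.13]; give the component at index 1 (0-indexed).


Exponentials: e^2.98=19.6878, e^-1.69=0.1845, e^-0.76=0.4677, e^-1.65=0.192, e^1.13=3.0957
Sum = 23.6277
Softmax = [0.8333, 0.0078, 0.0198, 0.0081, 0.131]
p[1] = 0.1845/23.6277 = 0.0078

0.0078


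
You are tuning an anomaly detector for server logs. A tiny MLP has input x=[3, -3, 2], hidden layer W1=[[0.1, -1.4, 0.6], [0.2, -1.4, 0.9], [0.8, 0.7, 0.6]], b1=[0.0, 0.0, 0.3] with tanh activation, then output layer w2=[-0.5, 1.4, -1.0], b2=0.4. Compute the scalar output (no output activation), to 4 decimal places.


z1[0] = (0.1)·(3) + (-1.4)·(-3) + (0.6)·(2) + 0.0 = 5.7
z1[1] = (0.2)·(3) + (-1.4)·(-3) + (0.9)·(2) + 0.0 = 6.6
z1[2] = (0.8)·(3) + (0.7)·(-3) + (0.6)·(2) + 0.3 = 1.8
h = tanh(z1) = [1.0, 1.0, 0.9468]
output = (-0.5)·(1.0) + (1.4)·(1.0) + (-1.0)·(0.9468) + 0.4 = 0.3532

0.3532


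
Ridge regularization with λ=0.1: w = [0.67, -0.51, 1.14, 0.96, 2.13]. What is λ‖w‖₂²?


‖w‖₂² = (0.67)² + (-0.51)² + (1.14)² + (0.96)² + (2.13)²
     = 0.4489 + 0.2601 + 1.2996 + 0.9216 + 4.5369
     = 7.4671
λ·‖w‖₂² = 0.1·7.4671 = 0.74671

0.74671


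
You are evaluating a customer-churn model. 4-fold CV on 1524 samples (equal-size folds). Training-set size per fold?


Fold size = 1524/4 = 381
Training per fold = 1524 - 381 = 1143

1143


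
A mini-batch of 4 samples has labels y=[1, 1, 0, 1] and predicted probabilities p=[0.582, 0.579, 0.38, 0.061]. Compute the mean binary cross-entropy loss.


L[0] = -ln(0.582) = 0.5413
L[1] = -ln(0.579) = 0.5465
L[2] = -ln(1-0.38) = -ln(0.62) = 0.478
L[3] = -ln(0.061) = 2.7969
mean = (0.5413 + 0.5465 + 0.478 + 2.7969)/4 = 1.0907

1.0907


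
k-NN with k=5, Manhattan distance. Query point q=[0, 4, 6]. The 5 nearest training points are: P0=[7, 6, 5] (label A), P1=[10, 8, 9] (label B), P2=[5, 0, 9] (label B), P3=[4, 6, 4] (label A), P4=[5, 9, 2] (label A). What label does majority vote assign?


d(q,P0) = 10  (label A)
d(q,P1) = 17  (label B)
d(q,P2) = 12  (label B)
d(q,P3) = 8  (label A)
d(q,P4) = 14  (label A)
Votes: A=3, B=2
Majority → A

A


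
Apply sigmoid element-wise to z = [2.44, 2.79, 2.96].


σ(2.44) = 1/(1+e^-2.44) = 0.9198
σ(2.79) = 1/(1+e^-2.79) = 0.9421
σ(2.96) = 1/(1+e^-2.96) = 0.9507
result = [0.9198, 0.9421, 0.9507]

[0.9198, 0.9421, 0.9507]


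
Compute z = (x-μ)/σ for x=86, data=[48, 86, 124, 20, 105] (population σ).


μ = 76.6, σ = 37.8502
z = (86 - 76.6)/37.8502 = 0.2483

0.2483


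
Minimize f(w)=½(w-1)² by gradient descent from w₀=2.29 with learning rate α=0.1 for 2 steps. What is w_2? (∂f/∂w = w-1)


step 1: grad = 2.29-1 = 1.29; w = 2.29 - 0.1·(1.29) = 2.161
step 2: grad = 2.161-1 = 1.161; w = 2.161 - 0.1·(1.161) = 2.0449

2.0449


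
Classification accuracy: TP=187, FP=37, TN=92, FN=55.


Accuracy = (TP+TN)/(TP+TN+FP+FN)
= (187+92)/(371)
= 279/371 = 75.2%

75.2%


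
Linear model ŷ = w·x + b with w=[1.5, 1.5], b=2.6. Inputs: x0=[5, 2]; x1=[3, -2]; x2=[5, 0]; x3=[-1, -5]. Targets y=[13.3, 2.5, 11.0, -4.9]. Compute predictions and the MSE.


ŷ0 = (1.5)·(5) + (1.5)·(2) + 2.6 = 13.1
ŷ1 = (1.5)·(3) + (1.5)·(-2) + 2.6 = 4.1
ŷ2 = (1.5)·(5) + (1.5)·(0) + 2.6 = 10.1
ŷ3 = (1.5)·(-1) + (1.5)·(-5) + 2.6 = -6.4
errors² = [0.04, 2.56, 0.81, 2.25]
MSE = 5.6600/4 = 1.415

1.415


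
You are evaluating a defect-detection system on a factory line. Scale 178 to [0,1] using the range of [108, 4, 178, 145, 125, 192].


min=4, max=192
(178-4)/(192-4) = 174/188 = 0.9255

0.9255


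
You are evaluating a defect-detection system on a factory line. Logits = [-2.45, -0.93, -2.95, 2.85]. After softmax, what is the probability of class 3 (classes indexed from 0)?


Exponentials: e^-2.45=0.0863, e^-0.93=0.3946, e^-2.95=0.0523, e^2.85=17.2878
Sum = 17.821
Softmax = [0.0048, 0.0221, 0.0029, 0.9701]
p[3] = 17.2878/17.821 = 0.9701

0.9701


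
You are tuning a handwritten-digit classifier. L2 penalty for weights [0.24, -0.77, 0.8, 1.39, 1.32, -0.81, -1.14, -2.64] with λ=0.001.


‖w‖₂² = (0.24)² + (-0.77)² + (0.8)² + (1.39)² + (1.32)² + (-0.81)² + (-1.14)² + (-2.64)²
     = 0.0576 + 0.5929 + 0.64 + 1.9321 + 1.7424 + 0.6561 + 1.2996 + 6.9696
     = 13.8903
λ·‖w‖₂² = 0.001·13.8903 = 0.01389

0.01389


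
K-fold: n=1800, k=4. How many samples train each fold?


Fold size = 1800/4 = 450
Training per fold = 1800 - 450 = 1350

1350


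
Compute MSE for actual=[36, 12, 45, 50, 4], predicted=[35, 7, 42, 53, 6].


Squared errors: (36-35)²=1, (12-7)²=25, (45-42)²=9, (50-53)²=9, (4-6)²=4
Sum = 48
MSE = 48/5 = 48/5

48/5


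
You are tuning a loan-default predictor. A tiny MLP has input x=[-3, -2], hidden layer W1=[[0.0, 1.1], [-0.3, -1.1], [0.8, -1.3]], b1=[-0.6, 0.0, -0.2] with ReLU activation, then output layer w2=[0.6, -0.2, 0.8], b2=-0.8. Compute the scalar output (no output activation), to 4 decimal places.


z1[0] = (0.0)·(-3) + (1.1)·(-2) - 0.6 = -2.8
z1[1] = (-0.3)·(-3) + (-1.1)·(-2) + 0.0 = 3.1
z1[2] = (0.8)·(-3) + (-1.3)·(-2) - 0.2 = 0.0
h = ReLU(z1) = [0.0, 3.1, 0.0]
output = (0.6)·(0.0) + (-0.2)·(3.1) + (0.8)·(0.0) - 0.8 = -1.42

-1.42


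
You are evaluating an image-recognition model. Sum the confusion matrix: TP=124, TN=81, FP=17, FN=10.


Total = TP + TN + FP + FN
= 124 + 81 + 17 + 10
= 232
(Predicted positive: 141, predicted negative: 91)

232


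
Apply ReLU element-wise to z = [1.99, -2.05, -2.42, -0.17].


ReLU(1.99) = max(0, 1.99) = 1.99
ReLU(-2.05) = max(0, -2.05) = 0.0
ReLU(-2.42) = max(0, -2.42) = 0.0
ReLU(-0.17) = max(0, -0.17) = 0.0
result = [1.99, 0.0, 0.0, 0.0]

[1.99, 0.0, 0.0, 0.0]


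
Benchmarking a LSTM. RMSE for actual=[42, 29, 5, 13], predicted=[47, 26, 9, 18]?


MSE = 75/4 = 18.75
RMSE = √(75/4) = 4.3301

4.3301


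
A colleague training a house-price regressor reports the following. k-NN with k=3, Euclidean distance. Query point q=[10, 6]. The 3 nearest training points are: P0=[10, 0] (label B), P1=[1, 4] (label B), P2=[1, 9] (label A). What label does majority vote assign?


d(q,P0) = 6.0  (label B)
d(q,P1) = 9.2195  (label B)
d(q,P2) = 9.4868  (label A)
Votes: A=1, B=2
Majority → B

B


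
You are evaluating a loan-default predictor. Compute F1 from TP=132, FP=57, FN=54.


Precision = 132/189 = 0.6984
Recall = 132/186 = 0.7097
F1 = 2·P·R/(P+R) = 2·TP/(2·TP+FP+FN) = 264/(264+57+54) = 264/375 = 0.704

0.704


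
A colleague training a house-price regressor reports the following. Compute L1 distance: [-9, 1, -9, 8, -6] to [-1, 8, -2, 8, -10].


d = |-9+ 1| + |1-8| + |-9+ 2| + |8-8| + |-6+ 10|
  = 8 + 7 + 7 + 0 + 4
  = 26

26


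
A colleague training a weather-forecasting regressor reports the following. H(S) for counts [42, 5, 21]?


Probabilities: [42/68, 5/68, 21/68] ≈ [0.6176, 0.0735, 0.3088]
H = -((42/68)·log₂(42/68) + (5/68)·log₂(5/68) + (21/68)·log₂(21/68))
  = 1.2297 bits

1.2297 bits


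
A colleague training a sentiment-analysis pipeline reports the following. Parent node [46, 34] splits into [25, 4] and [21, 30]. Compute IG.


Parent = [46, 34], H_parent = 0.9837
H_left = 0.5788 (n=29), H_right = 0.9774 (n=51)
H_children = (29/80)·0.5788 + (51/80)·0.9774 = 0.8329
IG = 0.9837 - 0.8329 = 0.1508

0.1508


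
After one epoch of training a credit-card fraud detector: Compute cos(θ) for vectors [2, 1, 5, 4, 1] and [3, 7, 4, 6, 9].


A·B = 2·3 + 1·7 + 5·4 + 4·6 + 1·9 = 66
‖A‖ = √47 = 6.8557, ‖B‖ = √191 = 13.8203
cos = 66/(√47·√191) = 66/√8977 = 0.6966

0.6966


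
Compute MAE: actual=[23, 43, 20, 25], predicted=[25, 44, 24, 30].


Absolute errors: |23-25|=2, |43-44|=1, |20-24|=4, |25-30|=5
Sum = 12
MAE = 12/4 = 3

3


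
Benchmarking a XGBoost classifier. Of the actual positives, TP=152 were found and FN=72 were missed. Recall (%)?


Recall = TP/(TP+FN)
= 152/(152+72)
= 152/224 = 67.86%

67.86%


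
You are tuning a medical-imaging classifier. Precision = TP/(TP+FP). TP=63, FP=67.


Precision = TP/(TP+FP)
= 63/(63+67)
= 63/130 = 48.46%

48.46%


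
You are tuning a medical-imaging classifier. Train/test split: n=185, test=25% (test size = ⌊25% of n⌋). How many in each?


Test = ⌊185·25/100⌋ = 46
Train = 185 - 46 = 139

Train: 139, Test: 46


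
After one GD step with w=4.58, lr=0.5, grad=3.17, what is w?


w_new = w - α·∇
= 4.58 - 0.5·3.17
= 4.58 - 1.585
= 2.995

2.995


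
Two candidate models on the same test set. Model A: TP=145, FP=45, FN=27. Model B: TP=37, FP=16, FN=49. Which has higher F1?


Model A: P=145/190=0.7632, R=145/172=0.843, F1=2PR/(P+R)=2TP/(2TP+FP+FN)=290/362=0.8011
Model B: P=37/53=0.6981, R=37/86=0.4302, F1=2PR/(P+R)=2TP/(2TP+FP+FN)=74/139=0.5324
0.8011 > 0.5324 → Model A

Model A


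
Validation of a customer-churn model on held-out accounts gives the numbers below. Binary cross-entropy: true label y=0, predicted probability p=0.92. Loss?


BCE = -[y·ln(p) + (1-y)·ln(1-p)]
= -0 - 1·ln(1-0.92)
= -ln(0.08) = 2.5257

2.5257


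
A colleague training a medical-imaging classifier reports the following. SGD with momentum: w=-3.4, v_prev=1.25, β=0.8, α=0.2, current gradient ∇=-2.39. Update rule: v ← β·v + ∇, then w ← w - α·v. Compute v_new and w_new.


v_new = 0.8·1.25 - 2.39 = 1 - 2.39 = -1.39
w_new = -3.4 - 0.2·-1.39 = -3.4 + 0.278 = -3.122

v_new=-1.39, w_new=-3.122


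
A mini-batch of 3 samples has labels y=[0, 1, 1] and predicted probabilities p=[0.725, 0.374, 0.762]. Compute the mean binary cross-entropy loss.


L[0] = -ln(1-0.725) = -ln(0.275) = 1.291
L[1] = -ln(0.374) = 0.9835
L[2] = -ln(0.762) = 0.2718
mean = (1.291 + 0.9835 + 0.2718)/3 = 0.8488

0.8488


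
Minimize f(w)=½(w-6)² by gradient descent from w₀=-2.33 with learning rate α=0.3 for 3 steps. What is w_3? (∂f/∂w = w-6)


step 1: grad = -2.33-6 = -8.33; w = -2.33 - 0.3·(-8.33) = 0.169
step 2: grad = 0.169-6 = -5.831; w = 0.169 - 0.3·(-5.831) = 1.9183
step 3: grad = 1.9183-6 = -4.0817; w = 1.9183 - 0.3·(-4.0817) = 3.14281

3.14281


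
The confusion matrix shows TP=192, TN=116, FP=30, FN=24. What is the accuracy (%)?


Accuracy = (TP+TN)/(TP+TN+FP+FN)
= (192+116)/(362)
= 308/362 = 85.08%

85.08%


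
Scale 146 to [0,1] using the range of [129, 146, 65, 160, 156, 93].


min=65, max=160
(146-65)/(160-65) = 81/95 = 0.8526

0.8526


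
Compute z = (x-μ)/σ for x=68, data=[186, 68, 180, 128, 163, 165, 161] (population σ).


μ = 150.1429, σ = 37.6428
z = (68 - 150.1429)/37.6428 = -2.1822

-2.1822


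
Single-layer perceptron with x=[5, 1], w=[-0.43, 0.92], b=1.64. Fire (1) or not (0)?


z = (5)·(-0.43) + (1)·(0.92) + 1.64
  = 0.41
step(z) = 1 (z≥0)

1


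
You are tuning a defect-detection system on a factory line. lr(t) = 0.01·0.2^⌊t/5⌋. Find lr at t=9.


n_drops = ⌊9/5⌋ = 1
lr = 0.01·0.2^1 = 0.01·0.2 = 0.002

0.002


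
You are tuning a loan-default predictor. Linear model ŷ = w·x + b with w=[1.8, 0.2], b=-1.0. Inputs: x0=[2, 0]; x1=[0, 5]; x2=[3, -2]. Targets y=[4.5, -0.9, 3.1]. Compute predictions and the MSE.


ŷ0 = (1.8)·(2) + (0.2)·(0) - 1.0 = 2.6
ŷ1 = (1.8)·(0) + (0.2)·(5) - 1.0 = 0.0
ŷ2 = (1.8)·(3) + (0.2)·(-2) - 1.0 = 4.0
errors² = [3.61, 0.81, 0.81]
MSE = 5.2300/3 = 1.7433

1.7433


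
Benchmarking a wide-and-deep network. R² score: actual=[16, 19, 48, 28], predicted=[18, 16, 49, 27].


ȳ = 27.75
SS_res = Σ(y-ŷ)² = 15
SS_tot = Σ(y-ȳ)² = 624.75
R² = 1 - SS_res/SS_tot = 1 - 0.024 = 0.976

0.976


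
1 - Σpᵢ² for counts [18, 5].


Probabilities: [18/23, 5/23] ≈ [0.7826, 0.2174]
Σpᵢ² = (324 + 25)/23² = 349/529
Gini = 1 - Σpᵢ² = 1 - 349/529 = 0.3403

0.3403
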